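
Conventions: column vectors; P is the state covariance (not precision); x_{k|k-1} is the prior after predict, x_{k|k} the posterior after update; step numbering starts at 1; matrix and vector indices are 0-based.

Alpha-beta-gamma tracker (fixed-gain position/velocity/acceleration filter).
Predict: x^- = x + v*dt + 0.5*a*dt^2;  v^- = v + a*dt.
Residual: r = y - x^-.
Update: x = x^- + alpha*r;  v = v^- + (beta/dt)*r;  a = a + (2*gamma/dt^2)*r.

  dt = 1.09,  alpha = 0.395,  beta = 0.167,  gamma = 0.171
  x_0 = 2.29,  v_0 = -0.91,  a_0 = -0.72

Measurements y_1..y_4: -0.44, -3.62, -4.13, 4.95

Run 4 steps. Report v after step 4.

v_post = -2.5121

step 1: x_pred=0.8704  r=-1.3104  x^+=0.3528  v^+=-1.8956  a^+=-1.0972
step 2: x_pred=-2.3652  r=-1.2548  x^+=-2.8608  v^+=-3.2838  a^+=-1.4584
step 3: x_pred=-7.3065  r=3.1765  x^+=-6.0518  v^+=-4.3868  a^+=-0.5440
step 4: x_pred=-11.1565  r=16.1065  x^+=-4.7945  v^+=-2.5121  a^+=4.0923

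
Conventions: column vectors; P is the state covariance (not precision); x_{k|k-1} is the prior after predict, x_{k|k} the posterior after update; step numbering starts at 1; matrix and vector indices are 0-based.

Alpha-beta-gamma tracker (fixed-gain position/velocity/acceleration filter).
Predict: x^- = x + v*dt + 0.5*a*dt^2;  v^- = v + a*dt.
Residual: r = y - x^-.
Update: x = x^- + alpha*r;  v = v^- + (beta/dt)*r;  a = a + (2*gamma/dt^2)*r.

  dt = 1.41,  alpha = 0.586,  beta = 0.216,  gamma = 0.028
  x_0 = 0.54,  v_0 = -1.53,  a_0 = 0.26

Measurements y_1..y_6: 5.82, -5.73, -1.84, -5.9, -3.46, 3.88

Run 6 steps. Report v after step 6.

v_post = 1.4225

step 1: x_pred=-1.3588  r=7.1788  x^+=2.8480  v^+=-0.0637  a^+=0.4622
step 2: x_pred=3.2177  r=-8.9477  x^+=-2.0257  v^+=-0.7826  a^+=0.2102
step 3: x_pred=-2.9203  r=1.0803  x^+=-2.2872  v^+=-0.3208  a^+=0.2406
step 4: x_pred=-2.5004  r=-3.3996  x^+=-4.4926  v^+=-0.5023  a^+=0.1448
step 5: x_pred=-5.0569  r=1.5969  x^+=-4.1211  v^+=-0.0535  a^+=0.1898
step 6: x_pred=-4.0078  r=7.8878  x^+=0.6144  v^+=1.4225  a^+=0.4120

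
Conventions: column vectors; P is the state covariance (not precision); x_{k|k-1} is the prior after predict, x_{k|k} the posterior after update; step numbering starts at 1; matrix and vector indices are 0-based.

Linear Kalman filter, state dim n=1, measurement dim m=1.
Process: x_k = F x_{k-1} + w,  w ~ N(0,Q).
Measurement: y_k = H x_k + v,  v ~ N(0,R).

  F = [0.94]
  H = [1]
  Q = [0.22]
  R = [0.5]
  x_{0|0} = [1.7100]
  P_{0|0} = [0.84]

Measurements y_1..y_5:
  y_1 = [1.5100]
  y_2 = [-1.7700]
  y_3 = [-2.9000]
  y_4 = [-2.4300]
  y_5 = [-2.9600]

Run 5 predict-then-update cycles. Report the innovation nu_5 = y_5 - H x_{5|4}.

step 1: x^-=[1.6074]  P^-=[0.9622]  S=[1.4622]  K=[0.6581]  nu=[-0.0974]  x^+=[1.5433]  P^+=[0.3290]
step 2: x^-=[1.4507]  P^-=[0.5107]  S=[1.0107]  K=[0.5053]  nu=[-3.2207]  x^+=[-0.1767]  P^+=[0.2527]
step 3: x^-=[-0.1661]  P^-=[0.4432]  S=[0.9432]  K=[0.4699]  nu=[-2.7339]  x^+=[-1.4508]  P^+=[0.2350]
step 4: x^-=[-1.3638]  P^-=[0.4276]  S=[0.9276]  K=[0.4610]  nu=[-1.0662]  x^+=[-1.8553]  P^+=[0.2305]
step 5: x^-=[-1.7440]  P^-=[0.4237]  S=[0.9237]  K=[0.4587]  nu=[-1.2160]  x^+=[-2.3017]  P^+=[0.2293]

innov = [-1.2160]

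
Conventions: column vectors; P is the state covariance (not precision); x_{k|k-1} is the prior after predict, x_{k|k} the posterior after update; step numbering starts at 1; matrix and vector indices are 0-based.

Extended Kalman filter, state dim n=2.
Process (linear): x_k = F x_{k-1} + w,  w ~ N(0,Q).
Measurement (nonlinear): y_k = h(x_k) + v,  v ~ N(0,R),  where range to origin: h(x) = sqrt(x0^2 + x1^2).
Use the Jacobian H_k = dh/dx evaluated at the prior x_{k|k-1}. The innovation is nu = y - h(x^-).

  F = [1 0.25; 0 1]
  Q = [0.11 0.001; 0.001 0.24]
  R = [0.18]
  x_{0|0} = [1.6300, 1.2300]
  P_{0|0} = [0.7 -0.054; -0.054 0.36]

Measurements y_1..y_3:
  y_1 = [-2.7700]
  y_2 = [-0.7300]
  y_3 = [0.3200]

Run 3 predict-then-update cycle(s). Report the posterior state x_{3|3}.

step 1: x^-=[1.9375, 1.2300]  P^-=[0.8055 0.0370; 0.0370 0.6000]  H_jac=[0.8442 0.5360]  S=[0.9600]  K=[0.7291; 0.3675]  nu=[-5.0650]  x^+=[-1.7552, -0.6315]  P^+=[0.2952 -0.2202; -0.2202 0.4703]
step 2: x^-=[-1.9131, -0.6315]  P^-=[0.3245 -0.1016; -0.1016 0.7103]  H_jac=[-0.9496 -0.3135]  S=[0.4819]  K=[-0.5733; -0.2618]  nu=[-2.7446]  x^+=[-0.3395, 0.0869]  P^+=[0.1661 -0.1740; -0.1740 0.6773]
step 3: x^-=[-0.3177, 0.0869]  P^-=[0.2315 -0.0036; -0.0036 0.9173]  H_jac=[-0.9646 0.2638]  S=[0.4611]  K=[-0.4863; 0.5326]  nu=[-0.0094]  x^+=[-0.3132, 0.0819]  P^+=[0.1224 0.1158; 0.1158 0.7865]

x_post = [-0.3132, 0.0819]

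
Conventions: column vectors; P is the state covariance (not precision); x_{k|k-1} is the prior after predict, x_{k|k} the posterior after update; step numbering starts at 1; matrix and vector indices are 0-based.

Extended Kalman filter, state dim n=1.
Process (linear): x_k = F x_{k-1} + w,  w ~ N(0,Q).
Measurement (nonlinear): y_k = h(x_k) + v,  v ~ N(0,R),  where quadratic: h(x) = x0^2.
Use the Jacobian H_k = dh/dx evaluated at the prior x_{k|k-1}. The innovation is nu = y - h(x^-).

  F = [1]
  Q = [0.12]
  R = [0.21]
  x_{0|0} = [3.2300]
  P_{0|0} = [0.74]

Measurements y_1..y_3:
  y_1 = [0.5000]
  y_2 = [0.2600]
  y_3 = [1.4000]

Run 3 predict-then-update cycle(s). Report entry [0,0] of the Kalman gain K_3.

K[0,0] = 0.3566

step 1: x^-=[3.2300]  P^-=[0.8600]  H_jac=[6.4600]  S=[36.0992]  K=[0.1539]  nu=[-9.9329]  x^+=[1.7013]  P^+=[0.0050]
step 2: x^-=[1.7013]  P^-=[0.1250]  H_jac=[3.4027]  S=[1.6573]  K=[0.2566]  nu=[-2.6346]  x^+=[1.0252]  P^+=[0.0158]
step 3: x^-=[1.0252]  P^-=[0.1358]  H_jac=[2.0504]  S=[0.7811]  K=[0.3566]  nu=[0.3490]  x^+=[1.1496]  P^+=[0.0365]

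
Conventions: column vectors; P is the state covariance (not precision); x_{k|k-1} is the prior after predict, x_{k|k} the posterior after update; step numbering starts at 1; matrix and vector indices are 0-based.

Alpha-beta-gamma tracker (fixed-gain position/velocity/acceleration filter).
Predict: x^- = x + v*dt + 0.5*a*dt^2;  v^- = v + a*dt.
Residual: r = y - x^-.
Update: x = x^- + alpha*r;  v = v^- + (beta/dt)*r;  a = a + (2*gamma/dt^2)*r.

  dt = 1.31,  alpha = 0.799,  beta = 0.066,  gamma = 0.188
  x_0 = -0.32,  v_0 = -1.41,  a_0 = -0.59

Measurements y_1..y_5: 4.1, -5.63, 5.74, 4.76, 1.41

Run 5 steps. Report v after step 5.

v_post = 4.1576

step 1: x_pred=-2.6733  r=6.7733  x^+=2.7386  v^+=-1.8416  a^+=0.8941
step 2: x_pred=1.0931  r=-6.7231  x^+=-4.2786  v^+=-1.0092  a^+=-0.5790
step 3: x_pred=-6.0975  r=11.8375  x^+=3.3607  v^+=-1.1713  a^+=2.0146
step 4: x_pred=3.5550  r=1.2050  x^+=4.5178  v^+=1.5286  a^+=2.2786
step 5: x_pred=8.4754  r=-7.0654  x^+=2.8301  v^+=4.1576  a^+=0.7306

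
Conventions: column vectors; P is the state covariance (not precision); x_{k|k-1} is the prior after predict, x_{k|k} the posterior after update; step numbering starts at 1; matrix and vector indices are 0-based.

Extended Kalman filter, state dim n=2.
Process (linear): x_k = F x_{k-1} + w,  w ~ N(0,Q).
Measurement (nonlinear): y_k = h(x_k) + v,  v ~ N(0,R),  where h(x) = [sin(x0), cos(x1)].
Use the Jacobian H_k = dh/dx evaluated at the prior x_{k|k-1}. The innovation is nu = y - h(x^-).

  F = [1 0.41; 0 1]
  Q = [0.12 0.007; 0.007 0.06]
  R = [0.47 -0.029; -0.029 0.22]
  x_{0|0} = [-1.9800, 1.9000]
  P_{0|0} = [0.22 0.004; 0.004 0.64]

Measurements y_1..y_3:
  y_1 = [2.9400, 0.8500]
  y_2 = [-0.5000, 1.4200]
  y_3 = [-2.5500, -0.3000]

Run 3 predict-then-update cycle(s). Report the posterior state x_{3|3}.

x_post = [-1.2500, 0.7269]

step 1: x^-=[-1.2010, 1.9000]  P^-=[0.4509 0.2734; 0.2734 0.7000]  H_jac=[0.3614 0.0000; 0.0000 -0.9463]  S=[0.5289 -0.1225; -0.1225 0.8468]  K=[0.2456 -0.2700; 0.0058 -0.7814]  nu=[3.8724, 1.1733]  x^+=[-0.5668, 1.0059]  P^+=[0.3410 0.0703; 0.0703 0.1818]
step 2: x^-=[-0.1544, 1.0059]  P^-=[0.5492 0.1518; 0.1518 0.2418]  H_jac=[0.9881 0.0000; 0.0000 -0.8446]  S=[1.0062 -0.1557; -0.1557 0.3925]  K=[0.5207 -0.1202; 0.0731 -0.4914]  nu=[-0.3462, 0.8846]  x^+=[-0.4410, 0.5459]  P^+=[0.2512 0.0492; 0.0492 0.1305]
step 3: x^-=[-0.2172, 0.5459]  P^-=[0.4335 0.1097; 0.1097 0.1905]  H_jac=[0.9765 0.0000; 0.0000 -0.5192]  S=[0.8833 -0.0846; -0.0846 0.2713]  K=[0.4732 -0.0623; 0.0890 -0.3367]  nu=[-2.3345, -1.1547]  x^+=[-1.2500, 0.7269]  P^+=[0.2296 0.0528; 0.0528 0.1477]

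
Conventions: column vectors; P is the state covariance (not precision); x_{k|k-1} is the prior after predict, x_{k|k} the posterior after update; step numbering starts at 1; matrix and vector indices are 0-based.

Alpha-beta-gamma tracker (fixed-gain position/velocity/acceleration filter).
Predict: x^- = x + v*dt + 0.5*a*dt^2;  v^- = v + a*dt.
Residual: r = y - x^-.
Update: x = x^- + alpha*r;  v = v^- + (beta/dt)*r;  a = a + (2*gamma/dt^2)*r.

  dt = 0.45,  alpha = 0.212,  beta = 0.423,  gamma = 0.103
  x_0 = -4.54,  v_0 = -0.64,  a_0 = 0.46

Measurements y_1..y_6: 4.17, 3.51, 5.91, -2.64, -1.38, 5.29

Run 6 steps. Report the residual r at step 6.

step 1: x_pred=-4.7814  r=8.9514  x^+=-2.8837  v^+=7.9813  a^+=9.5661
step 2: x_pred=1.6765  r=1.8335  x^+=2.0652  v^+=14.0096  a^+=11.4314
step 3: x_pred=9.5269  r=-3.6169  x^+=8.7601  v^+=15.7538  a^+=7.7519
step 4: x_pred=16.6343  r=-19.2743  x^+=12.5481  v^+=1.1244  a^+=-11.8555
step 5: x_pred=11.8537  r=-13.2337  x^+=9.0482  v^+=-16.6502  a^+=-25.3179
step 6: x_pred=-1.0079  r=6.2979  x^+=0.3273  v^+=-22.1233  a^+=-18.9112

resid = 6.2979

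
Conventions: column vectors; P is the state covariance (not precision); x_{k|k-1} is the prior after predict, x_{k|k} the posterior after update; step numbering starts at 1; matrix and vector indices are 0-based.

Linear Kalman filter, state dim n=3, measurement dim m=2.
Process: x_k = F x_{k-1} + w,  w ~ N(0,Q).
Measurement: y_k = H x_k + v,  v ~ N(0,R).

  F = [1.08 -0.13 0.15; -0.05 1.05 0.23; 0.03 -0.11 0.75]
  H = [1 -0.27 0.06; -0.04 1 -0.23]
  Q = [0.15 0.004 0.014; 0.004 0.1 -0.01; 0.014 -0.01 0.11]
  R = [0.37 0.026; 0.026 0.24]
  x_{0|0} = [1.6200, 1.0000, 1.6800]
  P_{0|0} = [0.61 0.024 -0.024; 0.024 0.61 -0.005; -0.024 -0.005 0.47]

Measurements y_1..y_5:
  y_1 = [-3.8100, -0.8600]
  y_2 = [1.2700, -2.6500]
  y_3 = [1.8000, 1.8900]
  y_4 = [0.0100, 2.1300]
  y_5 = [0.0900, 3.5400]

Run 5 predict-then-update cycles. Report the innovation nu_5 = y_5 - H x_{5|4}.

step 1: x^-=[1.8716, 1.3554, 1.1986]  P^-=[0.8681 -0.0750 0.0734; -0.0750 0.7945 -0.0025; 0.0734 -0.0025 0.3819]  S=[1.3468 -0.3217; -0.3217 1.0646]  K=[0.6838 0.0877; -0.0388 0.7379; 0.0551 -0.0709]  nu=[-5.3876, -1.8649]  x^+=[-1.9760, 0.1885, 1.0341]  P^+=[0.2687 0.0531 0.0153; 0.0531 0.1943 0.0701; 0.0153 0.0701 0.3699]
step 2: x^-=[-2.0035, 0.5345, 0.6956]  P^-=[0.4623 0.0489 0.0650; 0.0489 0.3624 0.0859; 0.0650 0.0859 0.3094]  S=[0.8385 -0.0498; -0.0498 0.5773]  K=[0.5447 0.0738; -0.0173 0.5887; 0.0737 0.0273]  nu=[3.3761, -3.1047]  x^+=[-0.3936, -1.3515, 0.8594]  P^+=[0.2144 0.0476 0.0312; 0.0476 0.1611 0.0798; 0.0312 0.0798 0.3047]
step 3: x^-=[-0.1205, -1.2017, 0.7814]  P^-=[0.4033 0.0530 0.0680; 0.0530 0.3271 0.0853; 0.0680 0.0853 0.2714]  S=[0.7750 -0.0341; -0.0341 0.5399]  K=[0.5104 0.0714; -0.0142 0.5647; 0.0810 0.0423]  nu=[1.5491, 3.2666]  x^+=[0.9036, 0.6210, 1.0451]  P^+=[0.2012 0.0466 0.0353; 0.0466 0.1542 0.0748; 0.0353 0.0748 0.2656]
step 4: x^-=[1.0519, 0.8472, 0.7426]  P^-=[0.3887 0.0524 0.0671; 0.0524 0.3150 0.0753; 0.0671 0.0753 0.2504]  S=[0.7598 -0.0315; -0.0315 0.5312]  K=[0.5011 0.0700; -0.0140 0.5555; 0.0827 0.0333]  nu=[-0.8577, 1.4957]  x^+=[0.7269, 1.6901, 0.7214]  P^+=[0.1975 0.0458 0.0351; 0.0458 0.1504 0.0678; 0.0351 0.0678 0.2448]
step 5: x^-=[0.6735, 1.9042, 0.3770]  P^-=[0.3843 0.0506 0.0653; 0.0506 0.3064 0.0669; 0.0653 0.0669 0.2398]  S=[0.7558 -0.0313; -0.0313 0.5261]  K=[0.4983 0.0680; -0.0145 0.5485; 0.0825 0.0222]  nu=[-0.0920, 1.7494]  x^+=[0.7467, 2.8651, 0.4083]  P^+=[0.1963 0.0450 0.0340; 0.0450 0.1475 0.0628; 0.0340 0.0628 0.2345]

innov = [-0.0920, 1.7494]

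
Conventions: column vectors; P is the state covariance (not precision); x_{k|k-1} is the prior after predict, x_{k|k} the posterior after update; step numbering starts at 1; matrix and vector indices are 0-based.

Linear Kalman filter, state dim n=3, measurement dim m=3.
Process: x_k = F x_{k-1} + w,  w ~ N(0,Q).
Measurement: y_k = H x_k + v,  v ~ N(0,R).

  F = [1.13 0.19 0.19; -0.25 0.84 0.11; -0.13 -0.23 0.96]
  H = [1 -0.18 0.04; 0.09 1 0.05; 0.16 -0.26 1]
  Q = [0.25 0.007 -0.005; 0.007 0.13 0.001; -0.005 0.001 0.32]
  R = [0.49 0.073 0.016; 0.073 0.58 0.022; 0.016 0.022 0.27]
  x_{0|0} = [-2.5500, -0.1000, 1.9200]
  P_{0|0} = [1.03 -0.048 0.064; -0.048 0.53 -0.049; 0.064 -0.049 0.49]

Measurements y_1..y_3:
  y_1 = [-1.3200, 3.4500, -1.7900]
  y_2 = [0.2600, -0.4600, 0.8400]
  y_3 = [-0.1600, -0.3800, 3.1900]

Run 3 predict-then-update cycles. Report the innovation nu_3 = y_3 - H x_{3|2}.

step 1: x^-=[-2.5357, 0.7647, 2.1977]  P^-=[1.6054 -0.2364 -0.0154; -0.2364 0.5819 -0.0682; -0.0154 -0.0682 0.8198]  S=[2.2004 -0.1211 0.3987; -0.1211 1.1274 -0.1663; 0.3987 -0.1663 1.2205]  K=[0.7479 -0.0013 0.0037; -0.1105 0.4659 -0.1113; -0.1152 0.0701 0.7314]  nu=[1.2654, 2.8036, -3.3832]  x^+=[-1.6056, 2.3077, -0.2259]  P^+=[0.3721 0.0225 -0.0407; 0.0225 0.2556 0.0413; -0.0407 0.0413 0.2144]
step 2: x^-=[-1.4188, 2.3150, -0.5389]  P^-=[0.7372 -0.0282 -0.0756; -0.0282 0.3367 0.0278; -0.0756 0.0278 0.5307]  S=[1.2427 0.0488 0.0977; 0.0488 0.9210 -0.0122; 0.0977 -0.0122 0.8060]  K=[0.5955 0.0056 -0.0104; -0.0800 0.3677 -0.0644; -0.1013 0.0656 0.6477]  nu=[2.1170, -2.6204, 2.2078]  x^+=[-0.1957, 1.0399, 0.5049]  P^+=[0.2973 0.0215 -0.0352; 0.0215 0.2021 0.0385; -0.0352 0.0385 0.1903]
step 3: x^-=[0.0724, 0.9780, 0.2709]  P^-=[0.6407 -0.0171 -0.0608; -0.0171 0.2936 0.0296; -0.0608 0.0296 0.5042]  S=[1.1419 0.0596 0.0905; 0.0596 0.8793 0.0011; 0.0905 0.0011 0.7770]  K=[0.5619 0.0045 -0.0061; -0.0735 0.3388 -0.0555; -0.0940 0.0618 0.6373]  nu=[-0.0672, -1.3781, 3.1618]  x^+=[0.0092, 0.3405, 2.2072]  P^+=[0.2804 0.0199 -0.0322; 0.0199 0.1863 0.0365; -0.0322 0.0365 0.1866]

innov = [-0.0672, -1.3781, 3.1618]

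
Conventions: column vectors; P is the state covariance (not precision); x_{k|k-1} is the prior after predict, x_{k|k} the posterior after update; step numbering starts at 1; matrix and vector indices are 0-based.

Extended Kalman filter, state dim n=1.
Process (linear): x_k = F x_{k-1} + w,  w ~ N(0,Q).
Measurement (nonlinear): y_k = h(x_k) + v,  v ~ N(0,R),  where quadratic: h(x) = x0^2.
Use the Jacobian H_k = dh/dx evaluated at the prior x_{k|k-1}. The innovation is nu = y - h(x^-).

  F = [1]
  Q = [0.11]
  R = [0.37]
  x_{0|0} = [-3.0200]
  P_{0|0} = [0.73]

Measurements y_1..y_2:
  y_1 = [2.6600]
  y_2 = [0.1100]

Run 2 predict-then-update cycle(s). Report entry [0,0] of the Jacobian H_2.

step 1: x^-=[-3.0200]  P^-=[0.8400]  H_jac=[-6.0400]  S=[31.0145]  K=[-0.1636]  nu=[-6.4604]  x^+=[-1.9632]  P^+=[0.0100]
step 2: x^-=[-1.9632]  P^-=[0.1200]  H_jac=[-3.9263]  S=[2.2202]  K=[-0.2122]  nu=[-3.7440]  x^+=[-1.1685]  P^+=[0.0200]

H_jac[0,0] = -3.9263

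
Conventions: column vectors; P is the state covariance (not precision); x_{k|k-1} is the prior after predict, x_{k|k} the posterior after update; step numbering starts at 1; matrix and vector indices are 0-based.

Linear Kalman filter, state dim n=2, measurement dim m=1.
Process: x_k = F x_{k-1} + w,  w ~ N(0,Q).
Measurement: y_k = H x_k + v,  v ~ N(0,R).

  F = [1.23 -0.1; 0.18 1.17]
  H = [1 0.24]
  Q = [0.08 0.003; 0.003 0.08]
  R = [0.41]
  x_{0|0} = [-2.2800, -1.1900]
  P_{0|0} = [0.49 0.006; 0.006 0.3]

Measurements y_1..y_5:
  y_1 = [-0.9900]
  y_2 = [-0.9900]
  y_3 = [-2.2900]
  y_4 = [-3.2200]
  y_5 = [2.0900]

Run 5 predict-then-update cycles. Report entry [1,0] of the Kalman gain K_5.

step 1: x^-=[-2.6854, -1.8027]  P^-=[0.8228 0.0849; 0.0849 0.5091]  S=[1.3029]  K=[0.6472; 0.1589]  nu=[2.1280]  x^+=[-1.3082, -1.4645]  P^+=[0.2771 -0.0491; -0.0491 0.4762]
step 2: x^-=[-1.4626, -1.9489]  P^-=[0.5161 -0.0611; -0.0611 0.7201]  S=[0.9382]  K=[0.5344; 0.1190]  nu=[0.9403]  x^+=[-0.9600, -1.8370]  P^+=[0.2481 -0.1208; -0.1208 0.7068]
step 3: x^-=[-0.9972, -2.3221]  P^-=[0.4922 -0.1965; -0.1965 1.0047]  S=[0.8657]  K=[0.5140; 0.0516]  nu=[-0.7355]  x^+=[-1.3753, -2.3600]  P^+=[0.2634 -0.2194; -0.2194 1.0024]
step 4: x^-=[-1.4556, -3.0087]  P^-=[0.5425 -0.3678; -0.3678 1.3683]  S=[0.8548]  K=[0.5314; -0.0461]  nu=[-1.0423]  x^+=[-2.0095, -2.9607]  P^+=[0.3011 -0.3469; -0.3469 1.3665]
step 5: x^-=[-2.1756, -3.8257]  P^-=[0.6346 -0.5831; -0.5831 1.8142]  S=[0.8692]  K=[0.5691; -0.1699]  nu=[5.1838]  x^+=[0.7743, -4.7066]  P^+=[0.3531 -0.4991; -0.4991 1.7891]

K[1,0] = -0.1699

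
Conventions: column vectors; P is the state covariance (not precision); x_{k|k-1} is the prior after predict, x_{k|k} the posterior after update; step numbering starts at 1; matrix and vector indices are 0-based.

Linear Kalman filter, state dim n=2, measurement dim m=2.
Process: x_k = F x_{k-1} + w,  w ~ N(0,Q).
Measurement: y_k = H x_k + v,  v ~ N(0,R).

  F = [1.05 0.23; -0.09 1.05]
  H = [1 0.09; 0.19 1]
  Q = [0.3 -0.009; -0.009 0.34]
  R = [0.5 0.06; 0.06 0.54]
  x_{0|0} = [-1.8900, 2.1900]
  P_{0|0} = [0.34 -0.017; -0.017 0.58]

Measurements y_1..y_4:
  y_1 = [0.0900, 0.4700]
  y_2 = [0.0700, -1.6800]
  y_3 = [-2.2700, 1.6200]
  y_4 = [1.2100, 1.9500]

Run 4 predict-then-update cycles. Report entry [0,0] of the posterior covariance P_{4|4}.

step 1: x^-=[-1.4808, 2.4696]  P^-=[0.6973 0.0805; 0.0805 0.9854]  S=[1.2198 0.3631; 0.3631 1.5812]  K=[0.5769 0.0022; -0.0533 0.6451]  nu=[1.3485, -1.7182]  x^+=[-0.7066, 1.2892]  P^+=[0.2903 -0.0193; -0.0193 0.3488]
step 2: x^-=[-0.4454, 1.4173]  P^-=[0.6292 0.0269; 0.0269 0.7306]  S=[1.1400 0.2727; 0.2727 1.3035]  K=[0.5550 -0.0037; -0.0566 0.5762]  nu=[0.3879, -3.0127]  x^+=[-0.2189, -0.3406]  P^+=[0.2792 -0.0218; -0.0218 0.3119]
step 3: x^-=[-0.3082, -0.3379]  P^-=[0.6138 0.0164; 0.0164 0.6903]  S=[1.1224 0.2554; 0.2554 1.2586]  K=[0.5495 -0.0058; -0.0581 0.5627]  nu=[-1.9314, 2.0165]  x^+=[-1.3814, 0.9089]  P^+=[0.2765 -0.0227; -0.0227 0.3047]
step 4: x^-=[-1.2414, 1.0787]  P^-=[0.6100 0.0139; 0.0139 0.6824]  S=[1.1180 0.2514; 0.2514 1.2497]  K=[0.5482 -0.0064; -0.0586 0.5600]  nu=[2.3543, 1.1072]  x^+=[0.0420, 1.5607]  P^+=[0.2758 -0.0230; -0.0230 0.3032]

P_post[0,0] = 0.2758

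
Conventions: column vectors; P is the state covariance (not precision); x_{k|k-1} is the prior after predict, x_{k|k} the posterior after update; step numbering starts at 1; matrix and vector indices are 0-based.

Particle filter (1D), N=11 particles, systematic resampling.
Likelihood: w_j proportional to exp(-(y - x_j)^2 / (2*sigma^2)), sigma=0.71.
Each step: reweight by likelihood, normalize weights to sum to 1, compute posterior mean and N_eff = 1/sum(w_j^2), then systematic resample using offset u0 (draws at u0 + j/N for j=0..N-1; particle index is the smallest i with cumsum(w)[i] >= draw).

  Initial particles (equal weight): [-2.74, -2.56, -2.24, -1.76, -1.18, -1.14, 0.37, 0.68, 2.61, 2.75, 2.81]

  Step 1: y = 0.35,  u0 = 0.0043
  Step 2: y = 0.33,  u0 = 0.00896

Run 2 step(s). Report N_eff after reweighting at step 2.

N_eff = 9.2290

step 1: w=[0.0000, 0.0001, 0.0006, 0.0057, 0.0460, 0.0519, 0.4689, 0.4211, 0.0030, 0.0015, 0.0012]  mean=0.3500  Neff=2.4871  idx=[3, 5, 6, 6, 6, 6, 6, 7, 7, 7, 7]
step 2: w=[0.0015, 0.0135, 0.1152, 0.1152, 0.1152, 0.1152, 0.1152, 0.1022, 0.1022, 0.1022, 0.1022]  mean=0.4731  Neff=9.2290  idx=[1, 2, 3, 4, 5, 5, 6, 7, 8, 9, 10]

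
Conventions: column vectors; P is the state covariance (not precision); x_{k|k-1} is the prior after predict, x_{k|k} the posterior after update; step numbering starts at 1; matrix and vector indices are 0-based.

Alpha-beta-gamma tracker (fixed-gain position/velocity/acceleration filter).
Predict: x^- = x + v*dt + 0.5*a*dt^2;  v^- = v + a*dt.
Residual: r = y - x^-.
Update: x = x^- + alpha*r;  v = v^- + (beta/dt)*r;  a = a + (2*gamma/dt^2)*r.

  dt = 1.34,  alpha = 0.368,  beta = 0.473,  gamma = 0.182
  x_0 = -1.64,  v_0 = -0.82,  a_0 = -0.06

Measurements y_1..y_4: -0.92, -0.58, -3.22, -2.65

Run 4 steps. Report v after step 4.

step 1: x_pred=-2.7927  r=1.8727  x^+=-2.1035  v^+=-0.2394  a^+=0.3196
step 2: x_pred=-2.1373  r=1.5573  x^+=-1.5642  v^+=0.7386  a^+=0.6353
step 3: x_pred=-0.0041  r=-3.2159  x^+=-1.1875  v^+=0.4548  a^+=-0.0166
step 4: x_pred=-0.5930  r=-2.0570  x^+=-1.3500  v^+=-0.2935  a^+=-0.4336

v_post = -0.2935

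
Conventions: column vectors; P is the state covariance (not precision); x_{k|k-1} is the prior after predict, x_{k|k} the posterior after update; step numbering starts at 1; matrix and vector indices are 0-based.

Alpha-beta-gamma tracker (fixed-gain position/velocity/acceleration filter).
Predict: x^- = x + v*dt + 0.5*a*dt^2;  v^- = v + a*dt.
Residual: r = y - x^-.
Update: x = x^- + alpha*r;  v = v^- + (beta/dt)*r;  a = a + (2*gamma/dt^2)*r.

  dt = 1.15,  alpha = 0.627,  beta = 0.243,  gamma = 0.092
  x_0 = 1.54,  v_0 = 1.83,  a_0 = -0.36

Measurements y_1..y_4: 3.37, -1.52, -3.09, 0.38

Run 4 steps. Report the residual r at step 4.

resid = 6.2149

step 1: x_pred=3.4064  r=-0.0364  x^+=3.3836  v^+=1.4083  a^+=-0.3651
step 2: x_pred=4.7617  r=-6.2817  x^+=0.8231  v^+=-0.3389  a^+=-1.2391
step 3: x_pred=-0.3860  r=-2.7040  x^+=-2.0814  v^+=-2.3352  a^+=-1.6153
step 4: x_pred=-5.8349  r=6.2149  x^+=-1.9382  v^+=-2.8795  a^+=-0.7506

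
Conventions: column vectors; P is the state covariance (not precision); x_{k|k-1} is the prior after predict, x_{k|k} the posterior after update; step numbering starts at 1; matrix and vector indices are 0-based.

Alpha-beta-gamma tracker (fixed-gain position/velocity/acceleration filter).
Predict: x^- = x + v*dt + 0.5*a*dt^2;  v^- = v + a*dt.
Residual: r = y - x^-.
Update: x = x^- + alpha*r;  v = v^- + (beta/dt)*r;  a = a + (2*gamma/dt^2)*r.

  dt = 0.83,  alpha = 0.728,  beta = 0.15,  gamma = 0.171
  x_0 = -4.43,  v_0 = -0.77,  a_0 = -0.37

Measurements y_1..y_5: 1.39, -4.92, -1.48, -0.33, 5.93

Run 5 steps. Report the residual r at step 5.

step 1: x_pred=-5.1965  r=6.5865  x^+=-0.4015  v^+=0.1132  a^+=2.8998
step 2: x_pred=0.6913  r=-5.6113  x^+=-3.3937  v^+=1.5060  a^+=0.1142
step 3: x_pred=-2.1044  r=0.6244  x^+=-1.6498  v^+=1.7136  a^+=0.4241
step 4: x_pred=-0.0814  r=-0.2486  x^+=-0.2624  v^+=2.0207  a^+=0.3007
step 5: x_pred=1.5184  r=4.4116  x^+=4.7300  v^+=3.0676  a^+=2.4909

resid = 4.4116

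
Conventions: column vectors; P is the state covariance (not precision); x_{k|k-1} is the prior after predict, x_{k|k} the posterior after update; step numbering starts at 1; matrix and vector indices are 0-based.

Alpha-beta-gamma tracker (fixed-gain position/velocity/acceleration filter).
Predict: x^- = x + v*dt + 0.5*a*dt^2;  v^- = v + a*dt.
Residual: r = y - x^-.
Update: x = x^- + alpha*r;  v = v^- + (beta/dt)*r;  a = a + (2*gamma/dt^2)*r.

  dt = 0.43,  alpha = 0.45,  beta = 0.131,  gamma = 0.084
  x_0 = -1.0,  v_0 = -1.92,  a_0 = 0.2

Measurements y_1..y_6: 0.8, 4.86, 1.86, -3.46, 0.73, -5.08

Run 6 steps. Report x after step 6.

step 1: x_pred=-1.8071  r=2.6071  x^+=-0.6339  v^+=-1.0397  a^+=2.5688
step 2: x_pred=-0.8435  r=5.7035  x^+=1.7231  v^+=1.8024  a^+=7.7510
step 3: x_pred=3.2147  r=-1.3547  x^+=2.6051  v^+=4.7227  a^+=6.5201
step 4: x_pred=5.2386  r=-8.6986  x^+=1.3242  v^+=4.8763  a^+=-1.3834
step 5: x_pred=3.2931  r=-2.5631  x^+=2.1397  v^+=3.5006  a^+=-3.7123
step 6: x_pred=3.3018  r=-8.3818  x^+=-0.4700  v^+=-0.6492  a^+=-11.3279

x_post = -0.4700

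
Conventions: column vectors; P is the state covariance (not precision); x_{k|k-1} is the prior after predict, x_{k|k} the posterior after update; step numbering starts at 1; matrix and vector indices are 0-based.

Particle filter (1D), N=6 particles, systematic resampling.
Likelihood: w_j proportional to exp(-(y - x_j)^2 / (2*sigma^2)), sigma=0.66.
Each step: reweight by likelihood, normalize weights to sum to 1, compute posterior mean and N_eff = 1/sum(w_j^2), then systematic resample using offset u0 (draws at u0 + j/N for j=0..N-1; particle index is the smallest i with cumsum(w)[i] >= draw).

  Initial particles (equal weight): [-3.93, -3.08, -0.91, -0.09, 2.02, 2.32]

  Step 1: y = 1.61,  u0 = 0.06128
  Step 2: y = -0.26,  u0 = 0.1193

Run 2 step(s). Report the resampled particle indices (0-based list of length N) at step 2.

resampled_idx = [0, 1, 1, 2, 3, 4]

step 1: w=[0.0000, 0.0000, 0.0005, 0.0255, 0.5798, 0.3942]  mean=2.0831  Neff=2.0316  idx=[4, 4, 4, 4, 5, 5]
step 2: w=[0.2286, 0.2286, 0.2286, 0.2286, 0.0429, 0.0429]  mean=2.0457  Neff=4.7028  idx=[0, 1, 1, 2, 3, 4]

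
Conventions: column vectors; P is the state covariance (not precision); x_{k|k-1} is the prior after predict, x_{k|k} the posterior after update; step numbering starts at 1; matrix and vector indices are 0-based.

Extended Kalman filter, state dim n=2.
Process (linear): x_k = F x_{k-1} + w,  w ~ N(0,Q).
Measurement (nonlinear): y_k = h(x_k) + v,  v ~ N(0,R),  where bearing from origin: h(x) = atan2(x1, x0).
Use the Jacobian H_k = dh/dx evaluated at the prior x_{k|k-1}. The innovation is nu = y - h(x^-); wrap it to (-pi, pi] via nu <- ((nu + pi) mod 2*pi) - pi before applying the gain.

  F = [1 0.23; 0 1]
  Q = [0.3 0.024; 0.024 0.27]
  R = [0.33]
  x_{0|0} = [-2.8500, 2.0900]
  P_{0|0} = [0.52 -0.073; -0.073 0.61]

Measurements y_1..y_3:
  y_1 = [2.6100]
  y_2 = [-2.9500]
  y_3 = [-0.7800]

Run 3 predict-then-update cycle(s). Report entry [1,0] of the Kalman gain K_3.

K[1,0] = -0.7674

step 1: x^-=[-2.3693, 2.0900]  P^-=[0.8187 0.0913; 0.0913 0.8800]  H_jac=[-0.2094 -0.2374]  S=[0.4245]  K=[-0.4548; -0.5370]  nu=[0.1913]  x^+=[-2.4563, 1.9873]  P^+=[0.7309 -0.0124; -0.0124 0.7576]
step 2: x^-=[-1.9992, 1.9873]  P^-=[1.0652 0.1858; 0.1858 1.0276]  H_jac=[-0.2501 -0.2516]  S=[0.4851]  K=[-0.6456; -0.6288]  nu=[0.9740]  x^+=[-2.6281, 1.3748]  P^+=[0.8631 -0.0111; -0.0111 0.8358]
step 3: x^-=[-2.3118, 1.3748]  P^-=[1.2022 0.2051; 0.2051 1.1058]  H_jac=[-0.1900 -0.3195]  S=[0.5112]  K=[-0.5751; -0.7674]  nu=[2.8981]  x^+=[-3.9785, -0.8492]  P^+=[1.0331 -0.0205; -0.0205 0.8047]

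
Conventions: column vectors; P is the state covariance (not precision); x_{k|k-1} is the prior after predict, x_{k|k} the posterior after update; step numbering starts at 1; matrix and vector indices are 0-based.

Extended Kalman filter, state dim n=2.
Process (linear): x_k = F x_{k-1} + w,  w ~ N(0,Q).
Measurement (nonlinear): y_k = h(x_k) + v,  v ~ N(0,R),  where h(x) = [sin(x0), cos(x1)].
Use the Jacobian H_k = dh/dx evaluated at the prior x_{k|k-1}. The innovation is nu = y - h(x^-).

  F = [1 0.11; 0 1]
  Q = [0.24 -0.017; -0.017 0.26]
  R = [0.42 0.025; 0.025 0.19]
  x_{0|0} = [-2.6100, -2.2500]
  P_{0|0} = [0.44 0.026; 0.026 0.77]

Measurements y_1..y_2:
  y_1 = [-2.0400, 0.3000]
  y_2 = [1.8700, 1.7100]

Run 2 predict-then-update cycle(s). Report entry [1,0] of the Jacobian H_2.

step 1: x^-=[-2.8575, -2.2500]  P^-=[0.6950 0.0937; 0.0937 1.0300]  H_jac=[-0.9599 0.0000; 0.0000 0.7781]  S=[1.0604 -0.0450; -0.0450 0.8136]  K=[-0.6268 0.0550; -0.0431 0.9827]  nu=[-1.7597, 0.9282]  x^+=[-1.7035, -1.2620]  P^+=[0.2728 -0.0067; -0.0067 0.2386]
step 2: x^-=[-1.8423, -1.2620]  P^-=[0.5142 0.0025; 0.0025 0.4986]  H_jac=[-0.2682 0.0000; 0.0000 0.9527]  S=[0.4570 0.0244; 0.0244 0.6425]  K=[-0.3026 0.0152; -0.0410 0.7408]  nu=[2.8334, 1.4061]  x^+=[-2.6782, -0.3364]  P^+=[0.4725 -0.0049; -0.0049 0.1467]

H_jac[1,0] = 0.0000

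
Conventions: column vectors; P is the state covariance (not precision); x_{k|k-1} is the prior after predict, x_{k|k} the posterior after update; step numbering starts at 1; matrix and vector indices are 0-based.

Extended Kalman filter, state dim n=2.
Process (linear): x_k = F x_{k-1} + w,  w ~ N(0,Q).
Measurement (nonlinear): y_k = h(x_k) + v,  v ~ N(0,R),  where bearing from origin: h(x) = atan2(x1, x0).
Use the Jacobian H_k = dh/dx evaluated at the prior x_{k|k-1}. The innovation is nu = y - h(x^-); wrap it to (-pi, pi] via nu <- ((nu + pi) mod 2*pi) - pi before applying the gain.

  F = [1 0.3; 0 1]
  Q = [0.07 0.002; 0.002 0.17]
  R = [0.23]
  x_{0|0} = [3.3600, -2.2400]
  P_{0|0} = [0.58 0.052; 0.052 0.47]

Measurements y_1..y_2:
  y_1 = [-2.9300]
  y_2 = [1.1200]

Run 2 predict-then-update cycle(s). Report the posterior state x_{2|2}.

x_post = [2.3289, -2.7660]

step 1: x^-=[2.6880, -2.2400]  P^-=[0.7235 0.1950; 0.1950 0.6400]  H_jac=[0.1830 0.2196]  S=[0.3007]  K=[0.5825; 0.5859]  nu=[-2.2353]  x^+=[1.3859, -3.5496]  P^+=[0.6214 0.0924; 0.0924 0.5368]
step 2: x^-=[0.3210, -3.5496]  P^-=[0.7952 0.2554; 0.2554 0.7068]  H_jac=[0.2794 0.0253]  S=[0.2962]  K=[0.7721; 0.3013]  nu=[2.6006]  x^+=[2.3289, -2.7660]  P^+=[0.6186 0.1865; 0.1865 0.6799]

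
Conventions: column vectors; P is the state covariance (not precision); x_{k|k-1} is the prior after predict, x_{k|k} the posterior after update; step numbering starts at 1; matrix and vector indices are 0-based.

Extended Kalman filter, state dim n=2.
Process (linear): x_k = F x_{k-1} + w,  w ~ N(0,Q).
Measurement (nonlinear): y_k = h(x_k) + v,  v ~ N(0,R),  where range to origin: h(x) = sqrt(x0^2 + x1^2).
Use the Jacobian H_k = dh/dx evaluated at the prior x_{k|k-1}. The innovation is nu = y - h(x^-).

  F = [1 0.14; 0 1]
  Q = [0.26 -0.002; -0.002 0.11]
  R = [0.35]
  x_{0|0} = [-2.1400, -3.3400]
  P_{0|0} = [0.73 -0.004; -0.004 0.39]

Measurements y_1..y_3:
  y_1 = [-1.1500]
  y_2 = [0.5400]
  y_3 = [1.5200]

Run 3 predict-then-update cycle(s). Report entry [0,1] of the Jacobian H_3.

H_jac[0,1] = -0.9997

step 1: x^-=[-2.6076, -3.3400]  P^-=[0.9965 0.0486; 0.0486 0.5000]  H_jac=[-0.6154 -0.7882]  S=[1.0852]  K=[-0.6004; -0.3907]  nu=[-5.3874]  x^+=[0.6270, -1.2350]  P^+=[0.6053 -0.2060; -0.2060 0.3343]
step 2: x^-=[0.4541, -1.2350]  P^-=[0.8142 -0.1612; -0.1612 0.4443]  H_jac=[0.3451 -0.9386]  S=[0.9428]  K=[0.4585; -0.5013]  nu=[-0.7758]  x^+=[0.0984, -0.8460]  P^+=[0.6160 0.0555; 0.0555 0.2074]
step 3: x^-=[-0.0200, -0.8460]  P^-=[0.8956 0.0826; 0.0826 0.3174]  H_jac=[-0.0237 -0.9997]  S=[0.6716]  K=[-0.1545; -0.4753]  nu=[0.6737]  x^+=[-0.1241, -1.1663]  P^+=[0.8796 0.0333; 0.0333 0.1656]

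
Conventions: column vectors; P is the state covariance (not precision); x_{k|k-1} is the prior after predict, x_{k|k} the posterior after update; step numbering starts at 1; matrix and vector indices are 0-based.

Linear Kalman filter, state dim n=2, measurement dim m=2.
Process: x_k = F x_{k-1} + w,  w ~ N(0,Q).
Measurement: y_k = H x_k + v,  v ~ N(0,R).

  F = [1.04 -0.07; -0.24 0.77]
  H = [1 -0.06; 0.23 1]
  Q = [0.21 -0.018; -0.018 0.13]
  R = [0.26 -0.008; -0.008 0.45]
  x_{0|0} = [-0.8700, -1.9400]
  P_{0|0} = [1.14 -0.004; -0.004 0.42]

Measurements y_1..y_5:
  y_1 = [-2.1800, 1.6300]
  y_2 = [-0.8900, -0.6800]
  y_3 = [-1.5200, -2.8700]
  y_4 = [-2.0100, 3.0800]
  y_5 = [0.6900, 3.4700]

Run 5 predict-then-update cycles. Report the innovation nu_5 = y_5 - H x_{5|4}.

step 1: x^-=[-0.7690, -1.2850]  P^-=[1.4457 -0.3285; -0.3285 0.4462]  S=[1.7467 -0.0262; -0.0262 0.8215]  K=[0.8394 0.0317; -0.1967 0.4448]  nu=[-1.4881, 3.0919]  x^+=[-1.9202, 0.3831]  P^+=[0.2155 -0.0420; -0.0420 0.2114]
step 2: x^-=[-2.0238, 0.7558]  P^-=[0.4502 -0.1175; -0.1175 0.2833]  S=[0.7253 -0.0374; -0.0374 0.7030]  K=[0.6311 0.0136; -0.1672 0.3556]  nu=[1.1791, -0.9704]  x^+=[-1.2929, 0.2137]  P^+=[0.1618 -0.0361; -0.0361 0.1697]
step 3: x^-=[-1.3595, 0.4748]  P^-=[0.3911 -0.0971; -0.0971 0.2533]  S=[0.6637 -0.0290; -0.0290 0.6793]  K=[0.5987 0.0151; -0.1546 0.3334]  nu=[-0.1320, -3.0321]  x^+=[-1.4842, -0.5156]  P^+=[0.1536 -0.0333; -0.0333 0.1589]
step 4: x^-=[-1.5075, -0.0408]  P^-=[0.3817 -0.0921; -0.0921 0.2454]  S=[0.6537 -0.0258; -0.0258 0.6732]  K=[0.5931 0.0163; -0.1506 0.3273]  nu=[-0.5050, 3.4675]  x^+=[-1.7506, 1.1700]  P^+=[0.1521 -0.0324; -0.0324 0.1559]
step 5: x^-=[-1.9025, 1.3210]  P^-=[0.3800 -0.0909; -0.0909 0.2432]  S=[0.6518 -0.0248; -0.0248 0.6715]  K=[0.5920 0.0167; -0.1494 0.3255]  nu=[2.6717, 2.5865]  x^+=[-0.2775, 1.7638]  P^+=[0.1519 -0.0321; -0.0321 0.1551]

innov = [2.6717, 2.5865]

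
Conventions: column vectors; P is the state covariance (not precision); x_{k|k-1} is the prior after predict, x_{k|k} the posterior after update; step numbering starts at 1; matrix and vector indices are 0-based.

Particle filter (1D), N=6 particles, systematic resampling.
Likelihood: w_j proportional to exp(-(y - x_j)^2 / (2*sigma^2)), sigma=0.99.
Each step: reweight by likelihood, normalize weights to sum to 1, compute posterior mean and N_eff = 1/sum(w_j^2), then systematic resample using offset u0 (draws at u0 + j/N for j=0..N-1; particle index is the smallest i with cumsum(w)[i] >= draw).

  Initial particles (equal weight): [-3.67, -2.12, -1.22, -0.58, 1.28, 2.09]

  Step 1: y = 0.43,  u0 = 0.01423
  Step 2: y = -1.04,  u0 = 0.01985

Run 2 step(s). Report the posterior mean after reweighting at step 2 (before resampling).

step 1: w=[0.0001, 0.0200, 0.1372, 0.3271, 0.3807, 0.1349]  mean=0.3695  Neff=3.4561  idx=[1, 3, 3, 4, 4, 4]
step 2: w=[0.2172, 0.3535, 0.3535, 0.0253, 0.0253, 0.0253]  mean=-0.7734  Neff=3.3445  idx=[0, 0, 1, 1, 2, 2]

post_mean = -0.7734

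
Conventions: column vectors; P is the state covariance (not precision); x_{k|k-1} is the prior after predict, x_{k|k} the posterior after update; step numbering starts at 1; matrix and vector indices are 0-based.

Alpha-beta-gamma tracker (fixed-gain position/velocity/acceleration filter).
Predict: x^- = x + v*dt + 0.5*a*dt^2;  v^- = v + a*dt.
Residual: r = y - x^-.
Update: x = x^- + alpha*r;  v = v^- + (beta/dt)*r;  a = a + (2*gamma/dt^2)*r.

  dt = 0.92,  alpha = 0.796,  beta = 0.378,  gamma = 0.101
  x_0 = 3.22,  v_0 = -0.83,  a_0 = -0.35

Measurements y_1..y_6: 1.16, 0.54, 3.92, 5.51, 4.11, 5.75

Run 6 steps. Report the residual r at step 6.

step 1: x_pred=2.3083  r=-1.1483  x^+=1.3942  v^+=-1.6238  a^+=-0.6240
step 2: x_pred=-0.3637  r=0.9037  x^+=0.3556  v^+=-1.8266  a^+=-0.4084
step 3: x_pred=-1.4977  r=5.4177  x^+=2.8148  v^+=0.0237  a^+=0.8846
step 4: x_pred=3.2109  r=2.2991  x^+=5.0410  v^+=1.7821  a^+=1.4333
step 5: x_pred=7.2871  r=-3.1771  x^+=4.7581  v^+=1.7954  a^+=0.6751
step 6: x_pred=6.6955  r=-0.9455  x^+=5.9429  v^+=2.0279  a^+=0.4494

resid = -0.9455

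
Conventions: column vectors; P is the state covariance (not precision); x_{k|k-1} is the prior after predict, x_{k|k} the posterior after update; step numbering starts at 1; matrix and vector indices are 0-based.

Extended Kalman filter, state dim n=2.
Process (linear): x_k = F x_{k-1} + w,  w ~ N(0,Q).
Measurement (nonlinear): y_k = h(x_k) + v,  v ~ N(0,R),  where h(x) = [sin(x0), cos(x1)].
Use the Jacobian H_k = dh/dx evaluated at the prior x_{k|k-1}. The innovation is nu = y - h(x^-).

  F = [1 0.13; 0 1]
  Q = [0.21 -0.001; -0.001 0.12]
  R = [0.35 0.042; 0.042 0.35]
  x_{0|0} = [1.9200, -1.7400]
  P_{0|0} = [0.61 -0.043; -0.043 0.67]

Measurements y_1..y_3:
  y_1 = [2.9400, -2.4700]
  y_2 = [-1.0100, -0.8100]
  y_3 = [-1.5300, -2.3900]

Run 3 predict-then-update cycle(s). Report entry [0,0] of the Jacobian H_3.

H_jac[0,0] = 0.4087

step 1: x^-=[1.6938, -1.7400]  P^-=[0.8201 0.0431; 0.0431 0.7900]  H_jac=[-0.1227 0.0000; 0.0000 0.9857]  S=[0.3623 0.0368; 0.0368 1.1176]  K=[-0.2825 0.0473; -0.0856 0.6996]  nu=[1.9476, -2.3016]  x^+=[1.0347, -3.5169]  P^+=[0.7897 0.0048; 0.0048 0.2448]
step 2: x^-=[0.5775, -3.5169]  P^-=[1.0051 0.0356; 0.0356 0.3648]  H_jac=[0.8378 0.0000; 0.0000 -0.3666]  S=[1.0555 0.0311; 0.0311 0.3990]  K=[0.8006 -0.0950; 0.0382 -0.3381]  nu=[-1.5559, 0.1204]  x^+=[-0.6796, -3.6171]  P^+=[0.3297 -0.0010; -0.0010 0.3184]
step 3: x^-=[-1.1498, -3.6171]  P^-=[0.5448 0.0394; 0.0394 0.4384]  H_jac=[0.4087 0.0000; 0.0000 -0.4578]  S=[0.4410 0.0346; 0.0346 0.4419]  K=[0.5112 -0.0809; 0.0726 -0.4599]  nu=[-0.6173, -1.5009]  x^+=[-1.3440, -2.9717]  P^+=[0.4295 0.0149; 0.0149 0.3449]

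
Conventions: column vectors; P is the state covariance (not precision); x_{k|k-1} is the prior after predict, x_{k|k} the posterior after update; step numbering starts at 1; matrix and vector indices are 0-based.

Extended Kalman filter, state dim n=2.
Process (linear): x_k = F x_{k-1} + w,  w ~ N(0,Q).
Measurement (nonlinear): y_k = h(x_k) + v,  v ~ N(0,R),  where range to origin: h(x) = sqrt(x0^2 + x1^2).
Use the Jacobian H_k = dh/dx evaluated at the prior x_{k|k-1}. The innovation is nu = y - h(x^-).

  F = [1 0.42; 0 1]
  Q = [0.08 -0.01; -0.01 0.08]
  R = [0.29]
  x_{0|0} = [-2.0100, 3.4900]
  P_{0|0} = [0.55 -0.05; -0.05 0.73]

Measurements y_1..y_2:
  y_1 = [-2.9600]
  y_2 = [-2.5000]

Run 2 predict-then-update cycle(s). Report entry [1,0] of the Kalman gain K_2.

step 1: x^-=[-0.5442, 3.4900]  P^-=[0.7168 0.2466; 0.2466 0.8100]  H_jac=[-0.1541 0.9881]  S=[1.0227]  K=[0.1303; 0.7454]  nu=[-6.4922]  x^+=[-1.3899, -1.3493]  P^+=[0.6994 0.1473; 0.1473 0.2417]
step 2: x^-=[-1.9566, -1.3493]  P^-=[0.9458 0.2388; 0.2388 0.3217]  H_jac=[-0.8232 -0.5677]  S=[1.2579]  K=[-0.7268; -0.3015]  nu=[-4.8768]  x^+=[1.5876, 0.1211]  P^+=[0.2814 -0.0368; -0.0368 0.2074]

K[1,0] = -0.3015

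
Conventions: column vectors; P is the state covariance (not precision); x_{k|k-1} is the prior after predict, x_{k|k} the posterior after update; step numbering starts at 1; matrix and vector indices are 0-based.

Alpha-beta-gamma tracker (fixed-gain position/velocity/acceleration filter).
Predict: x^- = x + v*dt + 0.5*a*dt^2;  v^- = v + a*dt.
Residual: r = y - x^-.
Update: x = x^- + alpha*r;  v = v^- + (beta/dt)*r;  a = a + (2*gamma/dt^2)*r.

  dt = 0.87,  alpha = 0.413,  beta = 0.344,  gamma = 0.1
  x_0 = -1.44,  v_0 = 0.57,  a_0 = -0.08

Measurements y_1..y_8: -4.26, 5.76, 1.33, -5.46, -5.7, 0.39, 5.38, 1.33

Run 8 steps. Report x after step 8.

step 1: x_pred=-0.9744  r=-3.2856  x^+=-2.3313  v^+=-0.7987  a^+=-0.9482
step 2: x_pred=-3.3851  r=9.1451  x^+=0.3918  v^+=1.9923  a^+=1.4683
step 3: x_pred=2.6808  r=-1.3508  x^+=2.1229  v^+=2.7356  a^+=1.1113
step 4: x_pred=4.9235  r=-10.3835  x^+=0.6351  v^+=-0.4032  a^+=-1.6324
step 5: x_pred=-0.3334  r=-5.3666  x^+=-2.5498  v^+=-3.9453  a^+=-3.0504
step 6: x_pred=-7.1366  r=7.5266  x^+=-4.0281  v^+=-3.6231  a^+=-1.0616
step 7: x_pred=-7.5820  r=12.9620  x^+=-2.2287  v^+=0.5785  a^+=2.3634
step 8: x_pred=-0.8309  r=2.1609  x^+=0.0615  v^+=3.4891  a^+=2.9344

x_post = 0.0615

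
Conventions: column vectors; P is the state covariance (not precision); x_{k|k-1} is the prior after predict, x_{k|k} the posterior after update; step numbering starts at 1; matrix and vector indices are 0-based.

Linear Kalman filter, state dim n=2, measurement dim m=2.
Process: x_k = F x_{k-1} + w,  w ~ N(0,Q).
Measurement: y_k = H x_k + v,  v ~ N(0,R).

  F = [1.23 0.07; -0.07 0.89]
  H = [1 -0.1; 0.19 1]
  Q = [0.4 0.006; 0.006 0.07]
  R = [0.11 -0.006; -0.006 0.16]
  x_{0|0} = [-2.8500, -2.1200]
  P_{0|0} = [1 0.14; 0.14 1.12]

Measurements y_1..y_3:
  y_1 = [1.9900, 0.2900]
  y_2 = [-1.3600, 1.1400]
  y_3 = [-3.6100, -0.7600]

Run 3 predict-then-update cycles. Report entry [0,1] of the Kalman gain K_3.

step 1: x^-=[-3.6539, -1.6873]  P^-=[1.9425 0.1422; 0.1422 0.9446]  S=[2.0335 0.4082; 0.4082 1.2288]  K=[0.9265 0.1084; -0.1449 0.8388]  nu=[5.4752, 2.6715]  x^+=[1.7084, -0.2395]  P^+=[0.1005 -0.0073; -0.0073 0.1365]
step 2: x^-=[2.0845, -0.3327]  P^-=[0.5515 -0.0021; -0.0021 0.1795]  S=[0.6637 0.0787; 0.0787 0.3586]  K=[0.8186 0.1065; -0.0919 0.5196]  nu=[-3.4778, 1.0767]  x^+=[-0.6478, 0.5464]  P^+=[0.0889 -0.0048; -0.0048 0.0846]
step 3: x^-=[-0.7585, 0.5316]  P^-=[0.5341 -0.0016; -0.0016 0.1380]  S=[0.6458 0.0801; 0.0801 0.3167]  K=[0.8137 0.1096; -0.0803 0.4552]  nu=[-2.7983, -1.1475]  x^+=[-3.1612, 0.2340]  P^+=[0.0884 -0.0042; -0.0042 0.0741]

K[0,1] = 0.1096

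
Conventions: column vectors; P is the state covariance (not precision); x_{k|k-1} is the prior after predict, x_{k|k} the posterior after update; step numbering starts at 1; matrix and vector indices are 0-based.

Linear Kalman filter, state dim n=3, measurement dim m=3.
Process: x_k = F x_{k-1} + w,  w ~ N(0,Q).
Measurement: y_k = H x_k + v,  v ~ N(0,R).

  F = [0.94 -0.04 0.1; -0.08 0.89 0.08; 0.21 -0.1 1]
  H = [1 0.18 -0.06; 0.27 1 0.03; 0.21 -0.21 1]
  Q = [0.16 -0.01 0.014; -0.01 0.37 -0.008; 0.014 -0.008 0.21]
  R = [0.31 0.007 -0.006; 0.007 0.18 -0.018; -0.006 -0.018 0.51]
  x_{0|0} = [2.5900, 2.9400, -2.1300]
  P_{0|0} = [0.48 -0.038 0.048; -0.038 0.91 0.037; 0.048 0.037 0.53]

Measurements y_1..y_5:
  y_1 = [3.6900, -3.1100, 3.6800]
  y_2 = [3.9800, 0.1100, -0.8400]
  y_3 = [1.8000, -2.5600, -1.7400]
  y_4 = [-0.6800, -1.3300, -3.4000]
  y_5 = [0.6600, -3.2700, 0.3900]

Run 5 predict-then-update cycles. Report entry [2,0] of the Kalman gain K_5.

step 1: x^-=[2.1040, 2.2390, -1.8801]  P^-=[0.6025 -0.0998 0.2136; -0.0998 1.1073 -0.0325; 0.2136 -0.0325 0.7846]  S=[0.8903 0.2677 0.2534; 0.2677 1.2796 -0.1814; 0.2534 -0.1814 1.4822]  K=[0.6224 -0.0576 0.1301; -0.1259 0.8605 -0.0661; -0.0235 0.1257 0.5836]  nu=[1.0702, -5.8607, 5.5884]  x^+=[3.8348, -3.3084, 0.6195]  P^+=[0.2037 -0.0636 0.0076; -0.0636 0.1723 0.0011; 0.0076 0.0011 0.2942]
step 2: x^-=[3.7990, -3.2017, 1.7557]  P^-=[0.3494 -0.0819 0.0980; -0.0819 0.5188 -0.0151; 0.0980 -0.0151 0.5205]  S=[0.6371 0.1101 0.1245; 0.1101 0.6812 -0.0920; 0.1245 -0.0920 1.1235]  K=[0.5023 -0.0439 0.1086; -0.0972 0.7368 -0.0546; -0.0150 0.1089 0.4950]  nu=[0.8626, 2.2333, -4.0659]  x^+=[3.6928, -1.4179, -0.0267]  P^+=[0.1644 -0.0510 0.0079; -0.0510 0.1467 0.0010; 0.0079 0.0010 0.2491]
step 3: x^-=[3.5253, -1.5595, 0.8906]  P^-=[0.3133 -0.0678 0.0847; -0.0678 0.4961 -0.0135; 0.0847 -0.0135 0.4731]  S=[0.6068 0.1109 0.1054; 0.1109 0.6633 -0.0906; 0.1054 -0.0906 1.0660]  K=[0.4763 -0.0362 0.1044; -0.0868 0.7269 -0.0534; -0.0120 0.1022 0.4730]  nu=[-1.3911, -1.9790, -3.6984]  x^+=[2.5482, -2.6800, -1.0444]  P^+=[0.1558 -0.0474 0.0084; -0.0474 0.1440 0.0004; 0.0084 0.0004 0.2378]
step 4: x^-=[2.3980, -2.6726, -0.2413]  P^-=[0.3054 -0.0641 0.0820; -0.0641 0.4933 -0.0138; 0.0820 -0.0138 0.4615]  S=[0.6004 0.1121 0.1011; 0.1121 0.6618 -0.0913; 0.1011 -0.0913 1.0526]  K=[0.4701 -0.0339 0.1035; -0.0840 0.7254 -0.0533; -0.0111 0.0999 0.4673]  nu=[-2.6114, 0.7024, -4.2236]  x^+=[0.7094, -1.7187, -2.1159]  P^+=[0.1538 -0.0464 0.0085; -0.0464 0.1435 0.0001; 0.0085 0.0001 0.2348]
step 5: x^-=[0.5240, -1.7556, -1.7950]  P^-=[0.3035 -0.0632 0.0814; -0.0632 0.4927 -0.0140; 0.0814 -0.0140 0.4585]  S=[0.5989 0.1124 0.1001; 0.1124 0.6615 -0.0917; 0.1001 -0.0917 1.0493]  K=[0.4686 -0.0333 0.1033; -0.0832 0.7250 -0.0534; -0.0108 0.0991 0.4658]  nu=[0.3444, -1.6020, 1.7063]  x^+=[0.9150, -3.0368, -1.1628]  P^+=[0.1533 -0.0462 0.0086; -0.0462 0.1434 0.0000; 0.0086 0.0000 0.2340]

K[2,0] = -0.0108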